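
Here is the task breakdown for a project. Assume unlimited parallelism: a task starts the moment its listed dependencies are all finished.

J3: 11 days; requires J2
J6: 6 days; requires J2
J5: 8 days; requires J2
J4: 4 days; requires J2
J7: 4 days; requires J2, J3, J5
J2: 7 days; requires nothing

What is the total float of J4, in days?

11

Critical path: J2→J3→J7 = 7+11+4 = 22, so the finish is 22 days.
The longest chain containing J4 totals 11 days.
Slack of J4 = 18 − 7 = 11 days.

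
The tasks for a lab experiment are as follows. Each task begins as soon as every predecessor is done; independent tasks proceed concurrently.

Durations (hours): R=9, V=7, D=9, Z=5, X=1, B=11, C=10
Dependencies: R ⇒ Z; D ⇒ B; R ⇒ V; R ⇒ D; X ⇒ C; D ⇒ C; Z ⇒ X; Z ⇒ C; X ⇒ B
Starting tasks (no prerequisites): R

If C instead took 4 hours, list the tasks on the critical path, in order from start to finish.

R, D, B

Baseline: R→D→B = 9+9+11 = 29 → 29 hours.
C is off the critical path — its longest chain is 28 hours, giving 1 of slack.
That remains the longest chain; total 29 hours.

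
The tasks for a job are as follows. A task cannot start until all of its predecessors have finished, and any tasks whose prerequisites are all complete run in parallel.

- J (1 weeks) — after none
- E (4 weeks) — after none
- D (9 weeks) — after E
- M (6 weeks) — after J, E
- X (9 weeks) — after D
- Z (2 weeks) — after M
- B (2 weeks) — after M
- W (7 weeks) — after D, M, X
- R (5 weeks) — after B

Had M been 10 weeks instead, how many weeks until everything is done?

Critical path before the change: E→D→X→W = 4+9+9+7 = 29 giving 29 weeks.
M is off the critical path — its longest chain is 17 weeks, giving 12 of slack.
No other chain overtakes it, so the finish is 29 weeks.

29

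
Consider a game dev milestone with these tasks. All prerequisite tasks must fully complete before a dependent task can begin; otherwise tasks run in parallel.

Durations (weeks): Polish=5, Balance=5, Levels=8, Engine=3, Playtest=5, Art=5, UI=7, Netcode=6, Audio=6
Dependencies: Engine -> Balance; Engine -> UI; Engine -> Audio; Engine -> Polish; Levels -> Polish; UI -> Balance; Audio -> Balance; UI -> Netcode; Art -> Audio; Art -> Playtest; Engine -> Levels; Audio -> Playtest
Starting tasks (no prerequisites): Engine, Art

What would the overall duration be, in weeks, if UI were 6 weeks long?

Critical path before the change: Engine→UI→Netcode = 3+7+6 = 16 giving 16 weeks.
UI lies on that path, so at 6 weeks the path becomes 15 weeks.
The binding chain switches to Engine→Levels→Polish = 3+8+5 = 16; finish 16 weeks.

16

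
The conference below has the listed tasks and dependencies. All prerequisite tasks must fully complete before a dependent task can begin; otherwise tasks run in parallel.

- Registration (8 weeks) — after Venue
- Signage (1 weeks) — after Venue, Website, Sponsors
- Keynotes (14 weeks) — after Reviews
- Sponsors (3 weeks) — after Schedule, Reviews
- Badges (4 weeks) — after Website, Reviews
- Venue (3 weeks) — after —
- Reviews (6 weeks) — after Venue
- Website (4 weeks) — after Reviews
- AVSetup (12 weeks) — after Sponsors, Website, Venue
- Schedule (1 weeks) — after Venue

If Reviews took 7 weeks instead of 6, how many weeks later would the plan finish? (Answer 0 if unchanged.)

1

Actual critical path: Venue→Reviews→Website→AVSetup = 3+6+4+12 = 25 ⇒ 25 weeks.
Reviews is on the critical path; changing it to 7 makes that path 26 weeks.
That remains the longest chain; total 26 weeks.
Change in finish: 26 − 25 = +1 weeks.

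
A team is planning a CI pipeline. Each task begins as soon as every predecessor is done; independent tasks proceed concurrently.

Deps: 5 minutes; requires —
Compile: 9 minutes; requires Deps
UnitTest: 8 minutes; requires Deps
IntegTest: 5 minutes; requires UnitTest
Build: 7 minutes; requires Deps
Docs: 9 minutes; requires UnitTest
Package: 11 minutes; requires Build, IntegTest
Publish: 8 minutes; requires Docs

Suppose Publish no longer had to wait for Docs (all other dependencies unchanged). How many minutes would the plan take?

With the dependency in place, Deps→UnitTest→Docs→Publish = 5+8+9+8 = 30 sets the finish at 30 minutes.
Without Docs→Publish, Publish's earliest start moves from 22 to 0.
New critical path: Deps→UnitTest→IntegTest→Package = 5+8+5+11 = 29 ⇒ 29 minutes.

29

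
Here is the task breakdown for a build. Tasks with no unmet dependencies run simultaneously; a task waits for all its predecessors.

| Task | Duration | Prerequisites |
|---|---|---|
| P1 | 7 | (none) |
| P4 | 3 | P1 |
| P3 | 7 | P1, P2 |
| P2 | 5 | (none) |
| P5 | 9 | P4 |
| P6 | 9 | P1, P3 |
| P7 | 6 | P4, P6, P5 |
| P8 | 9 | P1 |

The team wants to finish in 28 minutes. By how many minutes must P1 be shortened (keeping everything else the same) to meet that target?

Current finish: 29 minutes; target: 28.
P1 is on every critical path, so each minute cut from P1 cuts the finish by one (this holds down to a finish of 27).
Need 29 − 28 = 1 minute off P1 → P1 becomes 6 minutes, finish becomes 28.

1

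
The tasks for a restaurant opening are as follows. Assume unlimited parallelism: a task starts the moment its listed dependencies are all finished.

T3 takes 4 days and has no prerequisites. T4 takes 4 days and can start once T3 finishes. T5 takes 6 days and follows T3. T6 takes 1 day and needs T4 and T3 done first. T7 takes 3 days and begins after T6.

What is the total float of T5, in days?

The longest chain is T3→T4→T6→T7 = 4+4+1+3 = 12; overall finish 12 days.
T5 finishes as early as 10 and must finish by 12.
Slack of T5 = 6 − 4 = 2 days.

2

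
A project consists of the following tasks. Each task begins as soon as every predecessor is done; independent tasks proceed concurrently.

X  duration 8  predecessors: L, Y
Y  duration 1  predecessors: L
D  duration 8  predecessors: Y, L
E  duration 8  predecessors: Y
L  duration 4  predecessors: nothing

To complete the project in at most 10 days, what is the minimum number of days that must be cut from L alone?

Current finish: 13 days; target: 10.
L is on every critical path, so each day cut from L cuts the finish by one (this holds down to a finish of 10).
Need 13 − 10 = 3 days off L → L becomes 1 day, finish becomes 10.

3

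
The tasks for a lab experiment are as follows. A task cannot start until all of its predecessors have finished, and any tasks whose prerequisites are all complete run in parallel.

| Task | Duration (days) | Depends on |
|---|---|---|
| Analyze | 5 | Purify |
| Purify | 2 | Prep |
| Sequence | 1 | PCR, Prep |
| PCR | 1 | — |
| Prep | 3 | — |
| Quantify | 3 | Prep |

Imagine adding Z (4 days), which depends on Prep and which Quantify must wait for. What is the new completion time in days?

10

Originally the job takes 10 days.
With Z inserted, Quantify now waits for max(Prep, Z).
New critical path: Prep→Z→Quantify = 3+4+3 = 10 ⇒ 10 days.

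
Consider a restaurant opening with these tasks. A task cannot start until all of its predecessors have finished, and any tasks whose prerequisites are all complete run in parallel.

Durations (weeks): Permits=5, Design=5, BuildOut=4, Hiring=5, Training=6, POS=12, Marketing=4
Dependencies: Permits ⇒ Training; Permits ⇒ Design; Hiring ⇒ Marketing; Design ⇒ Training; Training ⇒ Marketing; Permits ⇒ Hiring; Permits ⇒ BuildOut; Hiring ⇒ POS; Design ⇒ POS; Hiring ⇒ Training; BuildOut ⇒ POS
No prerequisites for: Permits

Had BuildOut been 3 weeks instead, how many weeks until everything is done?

22

Critical path before the change: Permits→Design→POS = 5+5+12 = 22 giving 22 weeks.
BuildOut is off the critical path — its longest chain is 21 weeks, giving 1 of slack.
The critical path is still Permits→Design→POS; finish is now 22 weeks.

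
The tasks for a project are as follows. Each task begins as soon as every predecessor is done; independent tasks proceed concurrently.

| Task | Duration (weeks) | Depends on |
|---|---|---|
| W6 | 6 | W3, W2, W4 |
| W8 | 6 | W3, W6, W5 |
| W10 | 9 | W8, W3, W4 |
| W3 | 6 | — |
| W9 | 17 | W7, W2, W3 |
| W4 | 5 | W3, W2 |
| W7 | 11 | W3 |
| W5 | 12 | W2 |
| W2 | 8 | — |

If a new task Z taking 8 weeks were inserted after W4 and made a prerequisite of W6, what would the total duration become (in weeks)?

Originally the job takes 35 weeks.
With Z inserted, W6 now waits for max(W3, W2, W4, Z).
New critical path: W2→W4→Z→W6→W8→W10 = 8+5+8+6+6+9 = 42 ⇒ 42 weeks.

42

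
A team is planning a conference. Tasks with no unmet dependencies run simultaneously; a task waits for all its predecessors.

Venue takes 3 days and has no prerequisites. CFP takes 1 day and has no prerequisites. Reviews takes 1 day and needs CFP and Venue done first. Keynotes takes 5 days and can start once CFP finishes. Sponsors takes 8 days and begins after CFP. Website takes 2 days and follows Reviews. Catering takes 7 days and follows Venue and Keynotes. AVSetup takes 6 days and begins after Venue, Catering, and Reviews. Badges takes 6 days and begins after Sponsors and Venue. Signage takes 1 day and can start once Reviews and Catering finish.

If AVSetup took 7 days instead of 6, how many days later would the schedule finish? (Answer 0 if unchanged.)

Baseline: CFP→Keynotes→Catering→AVSetup = 1+5+7+6 = 19 → 19 days.
Since AVSetup is critical, the +1 change carries straight to that chain (now 20 days).
No other chain overtakes it, so the finish is 20 days.
Change in finish: 20 − 19 = +1 days.

1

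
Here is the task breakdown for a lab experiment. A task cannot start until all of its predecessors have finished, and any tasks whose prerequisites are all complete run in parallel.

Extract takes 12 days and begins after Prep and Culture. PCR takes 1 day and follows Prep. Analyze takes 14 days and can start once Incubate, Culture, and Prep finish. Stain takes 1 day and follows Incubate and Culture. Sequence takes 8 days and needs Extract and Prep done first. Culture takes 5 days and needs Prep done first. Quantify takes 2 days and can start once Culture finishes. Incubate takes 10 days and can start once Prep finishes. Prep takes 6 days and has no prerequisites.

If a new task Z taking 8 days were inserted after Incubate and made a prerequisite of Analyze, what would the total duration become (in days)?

Originally the schedule takes 31 days.
With Z inserted, Analyze now waits for max(Incubate, Culture, Prep, Z).
New critical path: Prep→Incubate→Z→Analyze = 6+10+8+14 = 38 ⇒ 38 days.

38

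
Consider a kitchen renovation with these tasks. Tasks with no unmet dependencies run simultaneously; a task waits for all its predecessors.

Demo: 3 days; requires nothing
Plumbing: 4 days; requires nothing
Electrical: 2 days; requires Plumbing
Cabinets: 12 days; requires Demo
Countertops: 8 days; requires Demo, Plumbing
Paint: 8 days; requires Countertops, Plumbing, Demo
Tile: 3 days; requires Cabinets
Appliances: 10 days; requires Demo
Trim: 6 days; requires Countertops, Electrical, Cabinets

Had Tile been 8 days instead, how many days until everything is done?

23

The binding path is Demo→Cabinets→Trim = 3+12+6 = 21; finish at 21 days.
Tile has 3 days of float (longest path through it is 18).
New critical path: Demo→Cabinets→Tile = 3+12+8 = 23 ⇒ 23 days.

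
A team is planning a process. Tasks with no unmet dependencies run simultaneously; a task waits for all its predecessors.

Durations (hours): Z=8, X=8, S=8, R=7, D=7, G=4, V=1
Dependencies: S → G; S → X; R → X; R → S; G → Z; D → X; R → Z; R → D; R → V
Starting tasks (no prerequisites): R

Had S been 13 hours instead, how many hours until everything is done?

As given, the longest chain is R→S→G→Z = 7+8+4+8 = 27, so the finish is 27 hours.
S lies on that path, so at 13 hours the path becomes 32 hours.
That remains the longest chain; total 32 hours.

32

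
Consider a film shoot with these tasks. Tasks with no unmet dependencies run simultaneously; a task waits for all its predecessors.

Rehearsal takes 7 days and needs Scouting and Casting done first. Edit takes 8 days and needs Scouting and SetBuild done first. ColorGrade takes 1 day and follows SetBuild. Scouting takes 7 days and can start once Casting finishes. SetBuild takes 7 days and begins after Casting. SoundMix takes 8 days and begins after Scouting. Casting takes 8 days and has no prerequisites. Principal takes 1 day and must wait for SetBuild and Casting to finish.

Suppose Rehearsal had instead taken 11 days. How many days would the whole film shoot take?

Baseline: Casting→Scouting→Edit = 8+7+8 = 23 → 23 days.
Rehearsal has 1 day of float (longest path through it is 22).
Now Casting→Scouting→Rehearsal = 8+7+11 = 26 is longest, so the finish becomes 26 days.

26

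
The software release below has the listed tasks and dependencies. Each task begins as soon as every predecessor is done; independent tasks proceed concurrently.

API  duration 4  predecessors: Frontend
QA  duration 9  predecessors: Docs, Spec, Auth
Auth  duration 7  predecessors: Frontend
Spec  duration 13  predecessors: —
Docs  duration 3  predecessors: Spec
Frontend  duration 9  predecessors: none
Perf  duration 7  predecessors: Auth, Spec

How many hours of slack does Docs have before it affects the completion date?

0

The longest chain is Spec→Docs→QA = 13+3+9 = 25; overall finish 25 hours.
The longest chain containing Docs totals 25 hours.
Slack of Docs = 13 − 13 = 0 hours.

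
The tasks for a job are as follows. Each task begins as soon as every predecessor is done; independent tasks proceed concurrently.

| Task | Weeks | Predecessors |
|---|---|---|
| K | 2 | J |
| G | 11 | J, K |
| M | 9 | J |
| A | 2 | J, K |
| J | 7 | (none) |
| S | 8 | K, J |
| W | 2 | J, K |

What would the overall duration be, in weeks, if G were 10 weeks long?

19

The binding path is J→K→G = 7+2+11 = 20; finish at 20 weeks.
G lies on that path, so at 10 weeks the path becomes 19 weeks.
The critical path is still J→K→G; finish is now 19 weeks.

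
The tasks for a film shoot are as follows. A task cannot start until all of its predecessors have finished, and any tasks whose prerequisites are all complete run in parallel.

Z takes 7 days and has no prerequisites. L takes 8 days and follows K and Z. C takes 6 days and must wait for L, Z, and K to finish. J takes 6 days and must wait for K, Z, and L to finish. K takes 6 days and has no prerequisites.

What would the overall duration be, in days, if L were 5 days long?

Critical path before the change: Z→L→C = 7+8+6 = 21 giving 21 days.
L lies on that path, so at 5 days the path becomes 18 days.
No other chain overtakes it, so the finish is 18 days.

18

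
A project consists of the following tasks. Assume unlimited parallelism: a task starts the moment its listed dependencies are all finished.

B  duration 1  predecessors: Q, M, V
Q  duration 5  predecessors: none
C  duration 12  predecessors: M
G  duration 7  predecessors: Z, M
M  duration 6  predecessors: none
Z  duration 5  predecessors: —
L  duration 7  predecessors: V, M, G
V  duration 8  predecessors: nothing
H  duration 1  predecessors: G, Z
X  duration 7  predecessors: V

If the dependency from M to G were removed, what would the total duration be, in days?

Original critical path: M→G→L = 6+7+7 = 20 ⇒ 20 days.
Without M→G, G's earliest start moves from 6 to 5.
The longest chain is now Z→G→L = 5+7+7 = 19, so the project takes 19 days.

19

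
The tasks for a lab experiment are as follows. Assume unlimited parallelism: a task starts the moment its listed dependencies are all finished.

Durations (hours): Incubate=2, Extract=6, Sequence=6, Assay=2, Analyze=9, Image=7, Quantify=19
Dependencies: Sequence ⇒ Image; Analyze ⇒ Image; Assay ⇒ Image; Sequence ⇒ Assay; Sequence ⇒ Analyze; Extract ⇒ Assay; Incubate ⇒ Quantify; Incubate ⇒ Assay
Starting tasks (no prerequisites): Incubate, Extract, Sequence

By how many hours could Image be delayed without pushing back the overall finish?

0

Critical path: Sequence→Analyze→Image = 6+9+7 = 22, so the finish is 22 hours.
The longest chain containing Image totals 22 hours.
Slack of Image = 15 − 15 = 0 hours.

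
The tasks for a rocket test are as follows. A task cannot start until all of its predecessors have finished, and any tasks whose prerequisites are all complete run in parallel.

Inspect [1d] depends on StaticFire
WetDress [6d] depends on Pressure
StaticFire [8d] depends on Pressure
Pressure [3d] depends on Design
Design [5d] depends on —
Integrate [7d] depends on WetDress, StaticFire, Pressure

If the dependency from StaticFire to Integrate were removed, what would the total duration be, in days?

21

With the dependency in place, Design→Pressure→StaticFire→Integrate = 5+3+8+7 = 23 sets the finish at 23 days.
Without StaticFire→Integrate, Integrate's earliest start moves from 16 to 14.
After: Design→Pressure→WetDress→Integrate = 5+3+6+7 = 21 → 21 days.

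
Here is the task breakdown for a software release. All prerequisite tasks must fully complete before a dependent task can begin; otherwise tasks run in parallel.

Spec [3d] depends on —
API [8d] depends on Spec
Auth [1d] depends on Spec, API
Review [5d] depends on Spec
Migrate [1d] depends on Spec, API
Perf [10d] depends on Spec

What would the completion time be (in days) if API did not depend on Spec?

With the dependency in place, Spec→Perf = 3+10 = 13 sets the finish at 13 days.
Without Spec→API, API's earliest start moves from 3 to 0.
After: Spec→Perf = 3+10 = 13 → 13 days.

13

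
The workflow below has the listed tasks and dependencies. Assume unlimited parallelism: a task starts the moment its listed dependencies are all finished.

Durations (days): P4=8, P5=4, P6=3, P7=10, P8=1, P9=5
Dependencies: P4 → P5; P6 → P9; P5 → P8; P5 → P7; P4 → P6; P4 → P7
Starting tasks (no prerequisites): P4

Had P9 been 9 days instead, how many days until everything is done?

Actual critical path: P4→P5→P7 = 8+4+10 = 22 ⇒ 22 days.
The longest path through P9 is only 16 days, so P9 has float 6.
That remains the longest chain; total 22 days.

22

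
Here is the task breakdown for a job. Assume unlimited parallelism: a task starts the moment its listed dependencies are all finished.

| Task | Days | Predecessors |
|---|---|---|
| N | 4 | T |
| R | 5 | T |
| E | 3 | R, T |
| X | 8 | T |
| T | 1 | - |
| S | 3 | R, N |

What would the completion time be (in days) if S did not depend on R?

Before: longest chain T→X = 1+8 = 9, finish 9.
Without R→S, S's earliest start moves from 6 to 5.
After: T→X = 1+8 = 9 → 9 days.

9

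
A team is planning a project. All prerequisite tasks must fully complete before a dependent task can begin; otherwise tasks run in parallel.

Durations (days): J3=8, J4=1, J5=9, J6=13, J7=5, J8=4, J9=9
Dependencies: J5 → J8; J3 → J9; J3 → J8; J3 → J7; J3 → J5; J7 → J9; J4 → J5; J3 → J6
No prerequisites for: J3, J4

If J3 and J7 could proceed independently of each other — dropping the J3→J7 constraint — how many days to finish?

Original critical path: J3→J7→J9 = 8+5+9 = 22 ⇒ 22 days.
Without J3→J7, J7's earliest start moves from 8 to 0.
After: J3→J5→J8 = 8+9+4 = 21 → 21 days.

21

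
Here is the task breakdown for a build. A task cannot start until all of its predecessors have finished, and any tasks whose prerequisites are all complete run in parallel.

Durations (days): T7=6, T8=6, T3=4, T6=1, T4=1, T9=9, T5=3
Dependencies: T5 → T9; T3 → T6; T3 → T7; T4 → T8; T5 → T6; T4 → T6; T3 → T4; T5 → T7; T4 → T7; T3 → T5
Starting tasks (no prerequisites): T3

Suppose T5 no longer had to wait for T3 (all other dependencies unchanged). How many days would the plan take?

12

Before: longest chain T3→T5→T9 = 4+3+9 = 16, finish 16.
Without T3→T5, T5's earliest start moves from 4 to 0.
New critical path: T5→T9 = 3+9 = 12 ⇒ 12 days.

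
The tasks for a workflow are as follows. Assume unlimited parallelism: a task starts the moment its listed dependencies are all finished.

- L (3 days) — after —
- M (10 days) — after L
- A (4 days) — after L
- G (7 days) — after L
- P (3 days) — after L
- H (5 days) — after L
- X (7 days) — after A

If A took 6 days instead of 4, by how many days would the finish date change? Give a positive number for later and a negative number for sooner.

Actual critical path: L→A→X = 3+4+7 = 14 ⇒ 14 days.
A lies on that path, so at 6 days the path becomes 16 days.
The critical path is still L→A→X; finish is now 16 days.
Change in finish: 16 − 14 = +2 days.

2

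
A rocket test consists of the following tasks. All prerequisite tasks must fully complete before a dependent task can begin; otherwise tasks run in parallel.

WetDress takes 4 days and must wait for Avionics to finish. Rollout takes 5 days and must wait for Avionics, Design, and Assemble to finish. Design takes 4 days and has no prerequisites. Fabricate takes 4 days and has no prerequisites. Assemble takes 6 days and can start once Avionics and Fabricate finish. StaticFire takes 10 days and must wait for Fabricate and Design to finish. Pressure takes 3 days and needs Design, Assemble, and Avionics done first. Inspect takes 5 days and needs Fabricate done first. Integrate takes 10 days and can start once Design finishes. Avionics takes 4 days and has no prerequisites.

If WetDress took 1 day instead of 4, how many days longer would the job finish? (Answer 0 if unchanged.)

0

Critical path before the change: Fabricate→Assemble→Rollout = 4+6+5 = 15 giving 15 days.
The longest path through WetDress is only 8 days, so WetDress has float 7.
No other chain overtakes it, so the finish is 15 days.
Change in finish: 15 − 15 = +0 days.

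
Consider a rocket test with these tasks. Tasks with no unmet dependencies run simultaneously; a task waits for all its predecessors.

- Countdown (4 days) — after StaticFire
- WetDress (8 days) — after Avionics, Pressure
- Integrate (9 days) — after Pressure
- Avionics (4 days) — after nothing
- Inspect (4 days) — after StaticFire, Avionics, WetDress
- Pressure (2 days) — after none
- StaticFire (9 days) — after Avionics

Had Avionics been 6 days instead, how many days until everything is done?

Critical path before the change: Avionics→StaticFire→Inspect = 4+9+4 = 17 giving 17 days.
Avionics lies on that path, so at 6 days the path becomes 19 days.
That remains the longest chain; total 19 days.

19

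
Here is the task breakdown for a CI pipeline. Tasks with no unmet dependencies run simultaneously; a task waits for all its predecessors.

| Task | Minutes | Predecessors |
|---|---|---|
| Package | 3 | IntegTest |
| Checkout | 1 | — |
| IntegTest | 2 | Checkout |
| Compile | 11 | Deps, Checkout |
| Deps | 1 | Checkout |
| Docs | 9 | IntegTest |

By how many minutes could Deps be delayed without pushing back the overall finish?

Critical path: Checkout→Deps→Compile = 1+1+11 = 13, so the finish is 13 minutes.
The longest chain containing Deps totals 13 minutes.
So Deps can slip 2 − 2 = 0 minutes.

0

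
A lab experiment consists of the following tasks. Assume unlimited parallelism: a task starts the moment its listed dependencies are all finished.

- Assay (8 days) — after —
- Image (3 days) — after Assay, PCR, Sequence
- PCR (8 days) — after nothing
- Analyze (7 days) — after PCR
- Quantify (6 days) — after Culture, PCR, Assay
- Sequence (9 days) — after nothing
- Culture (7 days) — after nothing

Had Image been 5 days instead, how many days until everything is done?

15

As given, the longest chain is PCR→Analyze = 8+7 = 15, so the finish is 15 days.
The longest path through Image is only 12 days, so Image has float 3.
The critical path is still PCR→Analyze; finish is now 15 days.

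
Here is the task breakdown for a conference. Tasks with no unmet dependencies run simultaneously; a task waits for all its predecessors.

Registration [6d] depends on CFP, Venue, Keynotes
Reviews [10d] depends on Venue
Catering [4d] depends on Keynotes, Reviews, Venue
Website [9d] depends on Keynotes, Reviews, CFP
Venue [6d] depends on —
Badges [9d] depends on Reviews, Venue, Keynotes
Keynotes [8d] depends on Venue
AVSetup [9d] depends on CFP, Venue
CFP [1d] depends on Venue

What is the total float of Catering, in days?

5

The longest chain is Venue→Reviews→Website = 6+10+9 = 25; overall finish 25 days.
Catering finishes as early as 20 and must finish by 25.
Float = 25 − 20 = 5.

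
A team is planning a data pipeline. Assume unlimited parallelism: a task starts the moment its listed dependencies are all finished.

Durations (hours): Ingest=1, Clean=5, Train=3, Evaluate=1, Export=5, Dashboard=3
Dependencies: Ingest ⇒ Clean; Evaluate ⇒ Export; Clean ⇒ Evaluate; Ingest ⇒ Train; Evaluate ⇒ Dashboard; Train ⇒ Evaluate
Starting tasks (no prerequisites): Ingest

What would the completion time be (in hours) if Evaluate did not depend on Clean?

10

Before: longest chain Ingest→Clean→Evaluate→Export = 1+5+1+5 = 12, finish 12.
Without Clean→Evaluate, Evaluate's earliest start moves from 6 to 4.
New critical path: Ingest→Train→Evaluate→Export = 1+3+1+5 = 10 ⇒ 10 hours.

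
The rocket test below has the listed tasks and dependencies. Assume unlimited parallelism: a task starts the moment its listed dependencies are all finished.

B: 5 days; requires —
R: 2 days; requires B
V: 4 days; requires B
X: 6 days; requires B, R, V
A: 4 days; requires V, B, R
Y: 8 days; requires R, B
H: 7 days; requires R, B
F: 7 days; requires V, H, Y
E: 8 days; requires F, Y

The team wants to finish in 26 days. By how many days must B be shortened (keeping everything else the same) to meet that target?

Current finish: 30 days; target: 26.
B is on every critical path, so each day cut from B cuts the finish by one (this holds down to a finish of 26).
Need 30 − 26 = 4 days off B → B becomes 1 day, finish becomes 26.

4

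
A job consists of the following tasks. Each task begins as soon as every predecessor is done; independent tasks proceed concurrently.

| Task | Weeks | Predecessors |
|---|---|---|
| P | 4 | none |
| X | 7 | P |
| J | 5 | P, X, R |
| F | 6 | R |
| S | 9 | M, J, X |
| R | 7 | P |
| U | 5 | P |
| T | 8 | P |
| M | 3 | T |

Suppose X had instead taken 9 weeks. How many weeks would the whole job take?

Baseline: P→X→J→S = 4+7+5+9 = 25 → 25 weeks.
Since X is critical, the +2 change carries straight to that chain (now 27 weeks).
That remains the longest chain; total 27 weeks.

27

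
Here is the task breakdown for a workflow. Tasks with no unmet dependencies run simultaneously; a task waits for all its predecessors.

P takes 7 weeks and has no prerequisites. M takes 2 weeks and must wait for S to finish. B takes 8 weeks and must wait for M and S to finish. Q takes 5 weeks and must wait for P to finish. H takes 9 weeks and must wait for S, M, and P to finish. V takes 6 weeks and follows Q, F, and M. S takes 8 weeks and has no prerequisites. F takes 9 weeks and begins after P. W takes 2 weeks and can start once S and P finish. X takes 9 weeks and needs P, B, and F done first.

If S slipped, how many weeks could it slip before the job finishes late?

0

The longest chain is S→M→B→X = 8+2+8+9 = 27; overall finish 27 weeks.
The longest chain containing S totals 27 weeks.
Slack of S = 0 − 0 = 0 weeks.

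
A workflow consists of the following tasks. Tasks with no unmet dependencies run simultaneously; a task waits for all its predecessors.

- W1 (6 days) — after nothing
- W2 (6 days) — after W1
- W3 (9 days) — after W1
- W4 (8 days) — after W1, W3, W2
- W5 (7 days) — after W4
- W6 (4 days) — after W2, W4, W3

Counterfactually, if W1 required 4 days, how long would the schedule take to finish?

28

Baseline: W1→W3→W4→W5 = 6+9+8+7 = 30 → 30 days.
W1 is on the critical path; changing it to 4 makes that path 28 days.
The critical path is still W1→W3→W4→W5; finish is now 28 days.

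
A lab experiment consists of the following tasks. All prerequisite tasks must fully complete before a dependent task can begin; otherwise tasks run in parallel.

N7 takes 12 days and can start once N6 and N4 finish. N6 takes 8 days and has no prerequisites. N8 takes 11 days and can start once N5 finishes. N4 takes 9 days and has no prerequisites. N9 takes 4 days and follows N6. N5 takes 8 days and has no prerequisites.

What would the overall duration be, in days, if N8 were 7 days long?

21

Actual critical path: N4→N7 = 9+12 = 21 ⇒ 21 days.
The longest path through N8 is only 19 days, so N8 has float 2.
The critical path is still N4→N7; finish is now 21 days.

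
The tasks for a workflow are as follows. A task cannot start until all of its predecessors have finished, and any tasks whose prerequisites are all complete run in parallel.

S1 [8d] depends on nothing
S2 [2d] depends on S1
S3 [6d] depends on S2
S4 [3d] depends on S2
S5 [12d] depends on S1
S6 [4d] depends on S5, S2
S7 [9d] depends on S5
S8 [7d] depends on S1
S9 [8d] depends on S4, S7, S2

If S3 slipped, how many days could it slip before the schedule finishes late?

21

The longest chain is S1→S5→S7→S9 = 8+12+9+8 = 37; overall finish 37 days.
Longest path through S3: 16 days (earliest finish 16, latest finish 37).
Slack of S3 = 31 − 10 = 21 days.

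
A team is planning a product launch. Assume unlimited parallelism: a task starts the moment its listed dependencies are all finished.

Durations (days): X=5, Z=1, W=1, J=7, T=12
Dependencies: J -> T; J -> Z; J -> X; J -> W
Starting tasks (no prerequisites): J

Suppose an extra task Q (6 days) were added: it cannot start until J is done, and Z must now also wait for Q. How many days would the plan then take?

19

Originally the plan takes 19 days.
With Q inserted, Z now waits for max(J, Q).
New critical path: J→T = 7+12 = 19 ⇒ 19 days.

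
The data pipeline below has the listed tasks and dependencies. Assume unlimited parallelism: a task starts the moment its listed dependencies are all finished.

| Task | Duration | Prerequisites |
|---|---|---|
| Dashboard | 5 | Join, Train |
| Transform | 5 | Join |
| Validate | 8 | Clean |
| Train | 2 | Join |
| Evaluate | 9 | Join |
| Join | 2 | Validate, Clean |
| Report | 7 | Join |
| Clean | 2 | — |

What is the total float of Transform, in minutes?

Clean→Validate→Join→Evaluate = 2+8+2+9 = 21 sets the makespan at 21 minutes.
Transform finishes as early as 17 and must finish by 21.
Slack of Transform = 16 − 12 = 4 minutes.

4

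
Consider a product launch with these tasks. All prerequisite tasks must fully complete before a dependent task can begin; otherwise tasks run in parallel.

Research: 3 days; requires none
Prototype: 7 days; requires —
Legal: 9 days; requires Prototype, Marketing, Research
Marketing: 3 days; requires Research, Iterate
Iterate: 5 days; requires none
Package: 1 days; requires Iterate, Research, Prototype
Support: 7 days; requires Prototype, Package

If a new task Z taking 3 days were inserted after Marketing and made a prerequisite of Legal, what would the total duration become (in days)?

20

Originally the job takes 17 days.
With Z inserted, Legal now waits for max(Prototype, Marketing, Research, Z).
New critical path: Iterate→Marketing→Z→Legal = 5+3+3+9 = 20 ⇒ 20 days.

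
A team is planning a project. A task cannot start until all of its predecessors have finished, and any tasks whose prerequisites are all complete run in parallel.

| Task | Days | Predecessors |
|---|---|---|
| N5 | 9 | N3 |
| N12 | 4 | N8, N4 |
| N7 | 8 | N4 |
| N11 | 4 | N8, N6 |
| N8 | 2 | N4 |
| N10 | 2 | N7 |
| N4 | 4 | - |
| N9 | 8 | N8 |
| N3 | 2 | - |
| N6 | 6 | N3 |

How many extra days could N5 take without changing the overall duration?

Critical path: N4→N7→N10 = 4+8+2 = 14, so the finish is 14 days.
N5 finishes as early as 11 and must finish by 14.
Float = 14 − 11 = 3.

3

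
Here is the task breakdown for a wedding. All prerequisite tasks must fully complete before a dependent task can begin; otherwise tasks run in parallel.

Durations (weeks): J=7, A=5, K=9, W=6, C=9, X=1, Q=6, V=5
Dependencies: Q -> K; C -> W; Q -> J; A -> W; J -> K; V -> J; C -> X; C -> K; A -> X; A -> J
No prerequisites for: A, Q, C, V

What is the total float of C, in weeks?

Critical path: Q→J→K = 6+7+9 = 22, so the finish is 22 weeks.
Longest path through C: 18 weeks (earliest finish 9, latest finish 13).
Float = 22 − 18 = 4.

4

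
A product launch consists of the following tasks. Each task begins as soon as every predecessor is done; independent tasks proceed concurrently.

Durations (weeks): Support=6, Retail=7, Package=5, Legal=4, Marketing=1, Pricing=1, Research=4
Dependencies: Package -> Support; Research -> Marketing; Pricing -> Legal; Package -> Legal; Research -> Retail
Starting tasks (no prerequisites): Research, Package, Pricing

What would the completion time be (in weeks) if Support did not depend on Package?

Original critical path: Research→Retail = 4+7 = 11 ⇒ 11 weeks.
Without Package→Support, Support's earliest start moves from 5 to 0.
After: Research→Retail = 4+7 = 11 → 11 weeks.

11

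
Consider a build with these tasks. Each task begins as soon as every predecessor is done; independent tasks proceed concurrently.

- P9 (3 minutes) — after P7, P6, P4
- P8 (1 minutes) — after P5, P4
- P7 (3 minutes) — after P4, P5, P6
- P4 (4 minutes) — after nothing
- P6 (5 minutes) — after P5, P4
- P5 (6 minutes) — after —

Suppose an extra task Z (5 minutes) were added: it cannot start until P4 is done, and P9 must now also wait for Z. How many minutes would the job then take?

Originally the job takes 17 minutes.
With Z inserted, P9 now waits for max(P7, P6, P4, Z).
New critical path: P5→P6→P7→P9 = 6+5+3+3 = 17 ⇒ 17 minutes.

17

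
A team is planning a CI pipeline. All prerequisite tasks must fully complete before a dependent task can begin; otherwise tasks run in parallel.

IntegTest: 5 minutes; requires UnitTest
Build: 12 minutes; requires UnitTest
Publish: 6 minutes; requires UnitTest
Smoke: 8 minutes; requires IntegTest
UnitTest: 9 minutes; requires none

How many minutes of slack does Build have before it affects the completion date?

UnitTest→IntegTest→Smoke = 9+5+8 = 22 sets the makespan at 22 minutes.
The longest chain containing Build totals 21 minutes.
Slack of Build = 10 − 9 = 1 minute.

1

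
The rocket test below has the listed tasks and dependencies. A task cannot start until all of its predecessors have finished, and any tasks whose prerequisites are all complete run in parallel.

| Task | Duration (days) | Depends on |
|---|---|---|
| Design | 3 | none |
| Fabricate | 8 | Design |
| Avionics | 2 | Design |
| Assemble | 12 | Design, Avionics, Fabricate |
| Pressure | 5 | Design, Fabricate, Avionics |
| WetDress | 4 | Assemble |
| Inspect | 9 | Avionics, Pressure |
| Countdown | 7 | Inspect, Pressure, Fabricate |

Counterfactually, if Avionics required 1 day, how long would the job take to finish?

As given, the longest chain is Design→Fabricate→Pressure→Inspect→Countdown = 3+8+5+9+7 = 32, so the finish is 32 days.
Avionics is off the critical path — its longest chain is 26 days, giving 6 of slack.
The critical path is still Design→Fabricate→Pressure→Inspect→Countdown; finish is now 32 days.

32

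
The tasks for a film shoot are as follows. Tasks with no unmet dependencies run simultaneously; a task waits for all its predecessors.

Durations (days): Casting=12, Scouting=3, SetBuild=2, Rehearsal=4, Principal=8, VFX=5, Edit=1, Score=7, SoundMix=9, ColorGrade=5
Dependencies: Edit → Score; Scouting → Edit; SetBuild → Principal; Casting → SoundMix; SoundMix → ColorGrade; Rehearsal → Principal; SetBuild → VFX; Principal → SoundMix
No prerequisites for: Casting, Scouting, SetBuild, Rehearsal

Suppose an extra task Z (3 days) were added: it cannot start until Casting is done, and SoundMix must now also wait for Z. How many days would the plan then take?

29

Originally the plan takes 26 days.
With Z inserted, SoundMix now waits for max(Casting, Principal, Z).
New critical path: Casting→Z→SoundMix→ColorGrade = 12+3+9+5 = 29 ⇒ 29 days.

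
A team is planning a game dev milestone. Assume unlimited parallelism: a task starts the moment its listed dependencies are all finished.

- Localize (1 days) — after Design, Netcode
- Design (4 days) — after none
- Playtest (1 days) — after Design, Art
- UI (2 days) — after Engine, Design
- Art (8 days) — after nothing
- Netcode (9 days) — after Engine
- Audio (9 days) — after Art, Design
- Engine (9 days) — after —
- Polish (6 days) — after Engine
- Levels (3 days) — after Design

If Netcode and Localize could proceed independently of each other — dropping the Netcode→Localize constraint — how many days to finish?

18

Original critical path: Engine→Netcode→Localize = 9+9+1 = 19 ⇒ 19 days.
Without Netcode→Localize, Localize's earliest start moves from 18 to 4.
New critical path: Engine→Netcode = 9+9 = 18 ⇒ 18 days.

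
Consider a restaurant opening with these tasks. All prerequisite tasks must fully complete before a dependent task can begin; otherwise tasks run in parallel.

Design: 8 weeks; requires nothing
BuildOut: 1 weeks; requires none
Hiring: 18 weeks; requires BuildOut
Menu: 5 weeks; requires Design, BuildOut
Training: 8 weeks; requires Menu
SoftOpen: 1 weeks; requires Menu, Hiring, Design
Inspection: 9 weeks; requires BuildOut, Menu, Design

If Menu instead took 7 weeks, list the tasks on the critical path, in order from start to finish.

Critical path before the change: Design→Menu→Inspection = 8+5+9 = 22 giving 22 weeks.
Menu is on the critical path; changing it to 7 makes that path 24 weeks.
That remains the longest chain; total 24 weeks.

Design, Menu, Inspection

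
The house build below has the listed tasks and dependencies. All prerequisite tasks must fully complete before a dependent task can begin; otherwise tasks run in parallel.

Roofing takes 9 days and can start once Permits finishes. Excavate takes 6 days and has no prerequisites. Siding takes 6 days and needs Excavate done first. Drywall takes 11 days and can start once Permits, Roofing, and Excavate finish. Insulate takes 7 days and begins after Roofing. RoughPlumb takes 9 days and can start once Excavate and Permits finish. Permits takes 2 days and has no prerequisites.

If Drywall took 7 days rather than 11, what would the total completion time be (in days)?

18

As given, the longest chain is Permits→Roofing→Drywall = 2+9+11 = 22, so the finish is 22 days.
Since Drywall is critical, the -4 change carries straight to that chain (now 18 days).
New critical path: Permits→Roofing→Insulate = 2+9+7 = 18 ⇒ 18 days.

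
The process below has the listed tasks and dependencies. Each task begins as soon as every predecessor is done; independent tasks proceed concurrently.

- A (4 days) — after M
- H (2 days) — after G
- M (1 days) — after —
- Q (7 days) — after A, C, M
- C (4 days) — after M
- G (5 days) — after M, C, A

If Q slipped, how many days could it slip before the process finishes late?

0

Critical path: M→A→Q = 1+4+7 = 12, so the finish is 12 days.
The longest chain containing Q totals 12 days.
So Q can slip 12 − 12 = 0 days.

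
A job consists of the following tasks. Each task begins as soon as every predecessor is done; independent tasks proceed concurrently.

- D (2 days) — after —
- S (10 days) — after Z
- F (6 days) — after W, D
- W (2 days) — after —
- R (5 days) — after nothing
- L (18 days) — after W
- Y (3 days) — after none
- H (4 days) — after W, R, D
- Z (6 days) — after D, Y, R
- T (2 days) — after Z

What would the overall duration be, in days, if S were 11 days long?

Baseline: R→Z→S = 5+6+10 = 21 → 21 days.
Since S is critical, the +1 change carries straight to that chain (now 22 days).
That remains the longest chain; total 22 days.

22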